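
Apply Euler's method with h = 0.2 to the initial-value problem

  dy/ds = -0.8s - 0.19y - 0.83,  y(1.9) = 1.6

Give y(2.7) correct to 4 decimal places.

Euler: y_{n+1} = y_n + h·f(s_n, y_n).
s=1.900000, y=1.600000: f=-2.654000 → y ← 1.600000 + 0.2·(-2.654000) = 1.069200
s=2.100000, y=1.069200: f=-2.713148 → y ← 1.069200 + 0.2·(-2.713148) = 0.526570
s=2.300000, y=0.526570: f=-2.770048 → y ← 0.526570 + 0.2·(-2.770048) = -0.027439
s=2.500000, y=-0.027439: f=-2.824787 → y ← -0.027439 + 0.2·(-2.824787) = -0.592397
y(2.7) ≈ -0.5924

-0.5924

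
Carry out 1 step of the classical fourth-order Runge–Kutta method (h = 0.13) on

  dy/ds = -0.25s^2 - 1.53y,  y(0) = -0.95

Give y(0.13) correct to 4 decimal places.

RK4: k1 = f(s_n, y_n); k2 = f(s_n + h/2, y_n + (h/2)·k1); k3 = f(s_n + h/2, y_n + (h/2)·k2); k4 = f(s_n + h, y_n + h·k3); y_{n+1} = y_n + (h/6)·(k1 + 2k2 + 2k3 + k4).
s=0.000000, y=-0.950000:
  k1 = f(0.000000, -0.950000) = 1.453500
  k2 = f(0.065000, -0.855522) = 1.307893
  k3 = f(0.065000, -0.864987) = 1.322374
  k4 = f(0.130000, -0.778091) = 1.186255
  y ← -0.950000 + (0.13/6)·(k1 + 2k2 + 2k3 + k4) = -0.778827
y(0.13) ≈ -0.7788

-0.7788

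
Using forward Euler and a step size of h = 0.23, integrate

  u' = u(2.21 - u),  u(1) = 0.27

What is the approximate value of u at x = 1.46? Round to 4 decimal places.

0.5539

Euler: u_{n+1} = u_n + h·f(x_n, u_n).
x=1.000000, u=0.270000: f=0.523800 → u ← 0.270000 + 0.23·0.523800 = 0.390474
x=1.230000, u=0.390474: f=0.710478 → u ← 0.390474 + 0.23·0.710478 = 0.553884
u(1.46) ≈ 0.5539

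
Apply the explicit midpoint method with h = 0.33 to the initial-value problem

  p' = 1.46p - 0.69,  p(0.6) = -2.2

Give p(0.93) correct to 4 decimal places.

Midpoint: k1 = f(s_n, p_n); k2 = f(s_n + h/2, p_n + (h/2)·k1); p_{n+1} = p_n + h·k2.
s=0.600000, p=-2.200000:
  k1 = f(0.600000, -2.200000) = -3.902000
  k2 = f(0.765000, -2.843830) = -4.841992
  p ← -2.200000 + 0.33·(-4.841992) = -3.797857
p(0.93) ≈ -3.7979

-3.7979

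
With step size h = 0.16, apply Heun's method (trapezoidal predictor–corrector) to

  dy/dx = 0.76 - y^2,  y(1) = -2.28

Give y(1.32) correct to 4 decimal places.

-5.9539

Heun: k1 = f(x_n, y_n); k2 = f(x_n + h, y_n + h·k1); y_{n+1} = y_n + (h/2)·(k1 + k2).
x=1.000000, y=-2.280000:
  k1 = f(1.000000, -2.280000) = -4.438400
  k2 = f(1.160000, -2.990144) = -8.180961
  y ← -2.280000 + (0.16/2)·(-4.438400 + (-8.180961)) = -3.289549
x=1.160000, y=-3.289549:
  k1 = f(1.160000, -3.289549) = -10.061132
  k2 = f(1.320000, -4.899330) = -23.243434
  y ← -3.289549 + (0.16/2)·(-10.061132 + (-23.243434)) = -5.953914
y(1.32) ≈ -5.9539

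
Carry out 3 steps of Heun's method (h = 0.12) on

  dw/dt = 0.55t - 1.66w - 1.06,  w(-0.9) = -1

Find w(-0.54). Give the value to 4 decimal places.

Heun: k1 = f(t_n, w_n); k2 = f(t_n + h, w_n + h·k1); w_{n+1} = w_n + (h/2)·(k1 + k2).
t=-0.900000, w=-1.000000:
  k1 = f(-0.900000, -1.000000) = 0.105000
  k2 = f(-0.780000, -0.987400) = 0.150084
  w ← -1.000000 + (0.12/2)·(0.105000 + 0.150084) = -0.984695
t=-0.780000, w=-0.984695:
  k1 = f(-0.780000, -0.984695) = 0.145594
  k2 = f(-0.660000, -0.967224) = 0.182591
  w ← -0.984695 + (0.12/2)·(0.145594 + 0.182591) = -0.965004
t=-0.660000, w=-0.965004:
  k1 = f(-0.660000, -0.965004) = 0.178906
  k2 = f(-0.540000, -0.943535) = 0.209268
  w ← -0.965004 + (0.12/2)·(0.178906 + 0.209268) = -0.941713
w(-0.54) ≈ -0.9417

-0.9417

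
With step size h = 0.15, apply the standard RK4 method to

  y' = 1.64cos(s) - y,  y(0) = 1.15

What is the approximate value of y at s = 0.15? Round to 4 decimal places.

1.2174

RK4: k1 = f(s_n, y_n); k2 = f(s_n + h/2, y_n + (h/2)·k1); k3 = f(s_n + h/2, y_n + (h/2)·k2); k4 = f(s_n + h, y_n + h·k3); y_{n+1} = y_n + (h/6)·(k1 + 2k2 + 2k3 + k4).
s=0.000000, y=1.150000:
  k1 = f(0.000000, 1.150000) = 0.490000
  k2 = f(0.075000, 1.186750) = 0.448640
  k3 = f(0.075000, 1.183648) = 0.451742
  k4 = f(0.150000, 1.217761) = 0.403823
  y ← 1.150000 + (0.15/6)·(k1 + 2k2 + 2k3 + k4) = 1.217365
y(0.15) ≈ 1.2174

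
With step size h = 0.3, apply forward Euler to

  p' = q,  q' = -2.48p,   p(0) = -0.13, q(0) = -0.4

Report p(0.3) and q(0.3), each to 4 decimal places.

-0.2500, -0.3033

Euler on (p,q): p_{n+1} = p_n + h·p', q_{n+1} = q_n + h·q'.
0.000000: (-0.130000, -0.400000); f=(-0.400000, 0.322400) → (-0.250000, -0.303280)
(p(0.3), q(0.3)) ≈ (-0.2500, -0.3033)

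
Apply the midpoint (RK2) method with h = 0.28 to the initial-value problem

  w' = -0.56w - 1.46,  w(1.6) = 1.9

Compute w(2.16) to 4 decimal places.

0.6915

Midpoint: k1 = f(t_n, w_n); k2 = f(t_n + h/2, w_n + (h/2)·k1); w_{n+1} = w_n + h·k2.
t=1.600000, w=1.900000:
  k1 = f(1.600000, 1.900000) = -2.524000
  k2 = f(1.740000, 1.546640) = -2.326118
  w ← 1.900000 + 0.28·(-2.326118) = 1.248687
t=1.880000, w=1.248687:
  k1 = f(1.880000, 1.248687) = -2.159265
  k2 = f(2.020000, 0.946390) = -1.989978
  w ← 1.248687 + 0.28·(-1.989978) = 0.691493
w(2.16) ≈ 0.6915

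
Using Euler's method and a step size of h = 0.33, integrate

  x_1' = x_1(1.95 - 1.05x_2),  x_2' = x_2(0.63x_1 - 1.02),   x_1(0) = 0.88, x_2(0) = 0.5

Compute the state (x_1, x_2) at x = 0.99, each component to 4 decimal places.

2.9182, 0.4206

Euler on (x_1,x_2): x_1_{n+1} = x_1_n + h·x_1', x_2_{n+1} = x_2_n + h·x_2'.
0.000000: (0.880000, 0.500000); f=(1.254000, -0.232800) → (1.293820, 0.423176)
0.330000: (1.293820, 0.423176); f=(1.948060, -0.086706) → (1.936680, 0.394563)
0.660000: (1.936680, 0.394563); f=(2.974176, 0.078955) → (2.918158, 0.420618)
(x_1(0.99), x_2(0.99)) ≈ (2.9182, 0.4206)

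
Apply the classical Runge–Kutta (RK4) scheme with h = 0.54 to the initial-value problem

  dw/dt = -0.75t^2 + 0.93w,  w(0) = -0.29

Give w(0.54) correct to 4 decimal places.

RK4: k1 = f(t_n, w_n); k2 = f(t_n + h/2, w_n + (h/2)·k1); k3 = f(t_n + h/2, w_n + (h/2)·k2); k4 = f(t_n + h, w_n + h·k3); w_{n+1} = w_n + (h/6)·(k1 + 2k2 + 2k3 + k4).
t=0.000000, w=-0.290000:
  k1 = f(0.000000, -0.290000) = -0.269700
  k2 = f(0.270000, -0.362819) = -0.392097
  k3 = f(0.270000, -0.395866) = -0.422830
  k4 = f(0.540000, -0.518328) = -0.700745
  w ← -0.290000 + (0.54/6)·(k1 + 2k2 + 2k3 + k4) = -0.524027
w(0.54) ≈ -0.5240

-0.5240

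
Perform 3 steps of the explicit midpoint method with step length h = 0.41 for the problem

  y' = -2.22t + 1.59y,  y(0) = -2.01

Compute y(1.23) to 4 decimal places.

Midpoint: k1 = f(t_n, y_n); k2 = f(t_n + h/2, y_n + (h/2)·k1); y_{n+1} = y_n + h·k2.
t=0.000000, y=-2.010000:
  k1 = f(0.000000, -2.010000) = -3.195900
  k2 = f(0.205000, -2.665159) = -4.692704
  y ← -2.010000 + 0.41·(-4.692704) = -3.934008
t=0.410000, y=-3.934008:
  k1 = f(0.410000, -3.934008) = -7.165273
  k2 = f(0.615000, -5.402890) = -9.955894
  y ← -3.934008 + 0.41·(-9.955894) = -8.015925
t=0.820000, y=-8.015925:
  k1 = f(0.820000, -8.015925) = -14.565721
  k2 = f(1.025000, -11.001898) = -19.768518
  y ← -8.015925 + 0.41·(-19.768518) = -16.121017
y(1.23) ≈ -16.1210

-16.1210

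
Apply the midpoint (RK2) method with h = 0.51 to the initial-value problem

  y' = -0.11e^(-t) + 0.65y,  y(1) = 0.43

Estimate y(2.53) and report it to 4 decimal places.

Midpoint: k1 = f(t_n, y_n); k2 = f(t_n + h/2, y_n + (h/2)·k1); y_{n+1} = y_n + h·k2.
t=1.000000, y=0.430000:
  k1 = f(1.000000, 0.430000) = 0.239033
  k2 = f(1.255000, 0.490953) = 0.287761
  y ← 0.430000 + 0.51·0.287761 = 0.576758
t=1.510000, y=0.576758:
  k1 = f(1.510000, 0.576758) = 0.350593
  k2 = f(1.765000, 0.666159) = 0.414173
  y ← 0.576758 + 0.51·0.414173 = 0.787987
t=2.020000, y=0.787987:
  k1 = f(2.020000, 0.787987) = 0.497599
  k2 = f(2.275000, 0.914874) = 0.583361
  y ← 0.787987 + 0.51·0.583361 = 1.085501
y(2.53) ≈ 1.0855

1.0855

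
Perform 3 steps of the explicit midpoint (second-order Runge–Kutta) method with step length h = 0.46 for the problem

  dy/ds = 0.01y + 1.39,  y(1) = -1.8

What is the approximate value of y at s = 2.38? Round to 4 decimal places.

0.1065

Midpoint: k1 = f(s_n, y_n); k2 = f(s_n + h/2, y_n + (h/2)·k1); y_{n+1} = y_n + h·k2.
s=1.000000, y=-1.800000:
  k1 = f(1.000000, -1.800000) = 1.372000
  k2 = f(1.230000, -1.484440) = 1.375156
  y ← -1.800000 + 0.46·1.375156 = -1.167428
s=1.460000, y=-1.167428:
  k1 = f(1.460000, -1.167428) = 1.378326
  k2 = f(1.690000, -0.850414) = 1.381496
  y ← -1.167428 + 0.46·1.381496 = -0.531940
s=1.920000, y=-0.531940:
  k1 = f(1.920000, -0.531940) = 1.384681
  k2 = f(2.150000, -0.213464) = 1.387865
  y ← -0.531940 + 0.46·1.387865 = 0.106478
y(2.38) ≈ 0.1065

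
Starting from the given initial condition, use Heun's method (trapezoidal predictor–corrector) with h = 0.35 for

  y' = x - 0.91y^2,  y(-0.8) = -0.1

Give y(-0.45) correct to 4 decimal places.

Heun: k1 = f(x_n, y_n); k2 = f(x_n + h, y_n + h·k1); y_{n+1} = y_n + (h/2)·(k1 + k2).
x=-0.800000, y=-0.100000:
  k1 = f(-0.800000, -0.100000) = -0.809100
  k2 = f(-0.450000, -0.383185) = -0.583616
  y ← -0.100000 + (0.35/2)·(-0.809100 + (-0.583616)) = -0.343725
y(-0.45) ≈ -0.3437

-0.3437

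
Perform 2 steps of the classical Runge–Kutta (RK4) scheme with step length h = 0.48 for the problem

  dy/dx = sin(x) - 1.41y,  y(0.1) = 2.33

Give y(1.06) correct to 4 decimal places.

0.9265

RK4: k1 = f(x_n, y_n); k2 = f(x_n + h/2, y_n + (h/2)·k1); k3 = f(x_n + h/2, y_n + (h/2)·k2); k4 = f(x_n + h, y_n + h·k3); y_{n+1} = y_n + (h/6)·(k1 + 2k2 + 2k3 + k4).
x=0.100000, y=2.330000:
  k1 = f(0.100000, 2.330000) = -3.185467
  k2 = f(0.340000, 1.565488) = -1.873851
  k3 = f(0.340000, 1.880276) = -2.317702
  k4 = f(0.580000, 1.217503) = -1.168656
  y ← 2.330000 + (0.48/6)·(k1 + 2k2 + 2k3 + k4) = 1.311022
x=0.580000, y=1.311022:
  k1 = f(0.580000, 1.311022) = -1.300517
  k2 = f(0.820000, 0.998898) = -0.677300
  k3 = f(0.820000, 1.148470) = -0.888197
  k4 = f(1.060000, 0.884687) = -0.375054
  y ← 1.311022 + (0.48/6)·(k1 + 2k2 + 2k3 + k4) = 0.926497
y(1.06) ≈ 0.9265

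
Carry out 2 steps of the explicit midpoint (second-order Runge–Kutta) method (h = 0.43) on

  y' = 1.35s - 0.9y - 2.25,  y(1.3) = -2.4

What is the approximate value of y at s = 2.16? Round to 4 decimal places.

Midpoint: k1 = f(s_n, y_n); k2 = f(s_n + h/2, y_n + (h/2)·k1); y_{n+1} = y_n + h·k2.
s=1.300000, y=-2.400000:
  k1 = f(1.300000, -2.400000) = 1.665000
  k2 = f(1.515000, -2.042025) = 1.633072
  y ← -2.400000 + 0.43·1.633072 = -1.697779
s=1.730000, y=-1.697779:
  k1 = f(1.730000, -1.697779) = 1.613501
  k2 = f(1.945000, -1.350876) = 1.591539
  y ← -1.697779 + 0.43·1.591539 = -1.013417
y(2.16) ≈ -1.0134

-1.0134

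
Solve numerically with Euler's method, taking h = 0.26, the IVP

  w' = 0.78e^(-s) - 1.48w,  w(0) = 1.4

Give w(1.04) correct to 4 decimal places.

0.4741

Euler: w_{n+1} = w_n + h·f(s_n, w_n).
s=0.000000, w=1.400000: f=-1.292000 → w ← 1.400000 + 0.26·(-1.292000) = 1.064080
s=0.260000, w=1.064080: f=-0.973418 → w ← 1.064080 + 0.26·(-0.973418) = 0.810991
s=0.520000, w=0.810991: f=-0.736541 → w ← 0.810991 + 0.26·(-0.736541) = 0.619491
s=0.780000, w=0.619491: f=-0.559289 → w ← 0.619491 + 0.26·(-0.559289) = 0.474075
w(1.04) ≈ 0.4741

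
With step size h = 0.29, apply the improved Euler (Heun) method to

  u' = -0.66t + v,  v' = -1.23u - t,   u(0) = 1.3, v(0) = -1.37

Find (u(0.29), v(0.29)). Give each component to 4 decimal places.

0.8077, -1.8049

Heun on (u,v): k1 = f(t_n, state_n); k2 = f(t_n + h, state_n + h·k1); state_{n+1} = state_n + (h/2)·(k1 + k2).
0.000000: (1.300000, -1.370000)
  k1 = (-1.370000, -1.599000)
  predictor → (0.902700, -1.833710)
  k2 = (-2.025110, -1.400321)
  → (0.807709, -1.804902)
(u(0.29), v(0.29)) ≈ (0.8077, -1.8049)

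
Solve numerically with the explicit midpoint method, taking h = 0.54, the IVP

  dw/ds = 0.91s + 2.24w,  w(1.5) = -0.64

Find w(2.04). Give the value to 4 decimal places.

-0.5668

Midpoint: k1 = f(s_n, w_n); k2 = f(s_n + h/2, w_n + (h/2)·k1); w_{n+1} = w_n + h·k2.
s=1.500000, w=-0.640000:
  k1 = f(1.500000, -0.640000) = -0.068600
  k2 = f(1.770000, -0.658522) = 0.135611
  w ← -0.640000 + 0.54·0.135611 = -0.566770
w(2.04) ≈ -0.5668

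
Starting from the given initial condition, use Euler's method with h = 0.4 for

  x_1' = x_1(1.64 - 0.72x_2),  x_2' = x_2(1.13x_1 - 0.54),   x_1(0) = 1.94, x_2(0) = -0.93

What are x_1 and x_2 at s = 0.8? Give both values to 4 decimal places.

7.8409, -3.8167

Euler on (x_1,x_2): x_1_{n+1} = x_1_n + h·x_1', x_2_{n+1} = x_2_n + h·x_2'.
0.000000: (1.940000, -0.930000); f=(4.480624, -1.536546) → (3.732250, -1.544618)
0.400000: (3.732250, -1.544618); f=(10.271618, -5.680245) → (7.840897, -3.816716)
(x_1(0.8), x_2(0.8)) ≈ (7.8409, -3.8167)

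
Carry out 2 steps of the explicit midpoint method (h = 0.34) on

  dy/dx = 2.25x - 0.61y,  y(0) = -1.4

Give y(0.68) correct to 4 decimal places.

Midpoint: k1 = f(x_n, y_n); k2 = f(x_n + h/2, y_n + (h/2)·k1); y_{n+1} = y_n + h·k2.
x=0.000000, y=-1.400000:
  k1 = f(0.000000, -1.400000) = 0.854000
  k2 = f(0.170000, -1.254820) = 1.147940
  y ← -1.400000 + 0.34·1.147940 = -1.009700
x=0.340000, y=-1.009700:
  k1 = f(0.340000, -1.009700) = 1.380917
  k2 = f(0.510000, -0.774944) = 1.620216
  y ← -1.009700 + 0.34·1.620216 = -0.458827
y(0.68) ≈ -0.4588

-0.4588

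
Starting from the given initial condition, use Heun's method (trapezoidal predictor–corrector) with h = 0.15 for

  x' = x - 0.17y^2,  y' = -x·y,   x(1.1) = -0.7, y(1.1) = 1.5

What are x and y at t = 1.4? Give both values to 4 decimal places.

-1.1111, 1.9527

Heun on (x,y): k1 = f(t_n, state_n); k2 = f(t_n + h, state_n + h·k1); state_{n+1} = state_n + (h/2)·(k1 + k2).
1.100000: (-0.700000, 1.500000)
  k1 = (-1.082500, 1.050000)
  predictor → (-0.862375, 1.657500)
  k2 = (-1.329417, 1.429387)
  → (-0.880894, 1.685954)
1.250000: (-0.880894, 1.685954)
  k1 = (-1.364109, 1.485146)
  predictor → (-1.085510, 1.908726)
  k2 = (-1.704860, 2.071941)
  → (-1.111066, 1.952736)
(x(1.4), y(1.4)) ≈ (-1.1111, 1.9527)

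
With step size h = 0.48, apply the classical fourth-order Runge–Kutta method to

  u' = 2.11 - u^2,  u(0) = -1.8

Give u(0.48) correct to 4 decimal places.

RK4: k1 = f(s_n, u_n); k2 = f(s_n + h/2, u_n + (h/2)·k1); k3 = f(s_n + h/2, u_n + (h/2)·k2); k4 = f(s_n + h, u_n + h·k3); u_{n+1} = u_n + (h/6)·(k1 + 2k2 + 2k3 + k4).
s=0.000000, u=-1.800000:
  k1 = f(0.000000, -1.800000) = -1.130000
  k2 = f(0.240000, -2.071200) = -2.179869
  k3 = f(0.240000, -2.323169) = -3.287113
  k4 = f(0.480000, -3.377814) = -9.299628
  u ← -1.800000 + (0.48/6)·(k1 + 2k2 + 2k3 + k4) = -3.509087
u(0.48) ≈ -3.5091

-3.5091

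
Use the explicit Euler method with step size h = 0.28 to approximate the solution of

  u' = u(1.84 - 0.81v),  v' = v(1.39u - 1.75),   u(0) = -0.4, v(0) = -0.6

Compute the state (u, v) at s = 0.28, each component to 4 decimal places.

Euler on (u,v): u_{n+1} = u_n + h·u', v_{n+1} = v_n + h·v'.
0.000000: (-0.400000, -0.600000); f=(-0.930400, 1.383600) → (-0.660512, -0.212592)
(u(0.28), v(0.28)) ≈ (-0.6605, -0.2126)

-0.6605, -0.2126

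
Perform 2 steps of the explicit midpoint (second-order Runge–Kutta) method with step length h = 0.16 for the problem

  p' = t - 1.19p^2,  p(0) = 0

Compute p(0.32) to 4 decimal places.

Midpoint: k1 = f(t_n, p_n); k2 = f(t_n + h/2, p_n + (h/2)·k1); p_{n+1} = p_n + h·k2.
t=0.000000, p=0.000000:
  k1 = f(0.000000, 0.000000) = 0.000000
  k2 = f(0.080000, 0.000000) = 0.080000
  p ← 0.000000 + 0.16·0.080000 = 0.012800
t=0.160000, p=0.012800:
  k1 = f(0.160000, 0.012800) = 0.159805
  k2 = f(0.240000, 0.025584) = 0.239221
  p ← 0.012800 + 0.16·0.239221 = 0.051075
p(0.32) ≈ 0.0511

0.0511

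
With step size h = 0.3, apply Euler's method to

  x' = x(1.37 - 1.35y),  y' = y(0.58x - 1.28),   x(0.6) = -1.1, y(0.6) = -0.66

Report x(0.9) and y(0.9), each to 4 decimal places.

Euler on (x,y): x_{n+1} = x_n + h·x', y_{n+1} = y_n + h·y'.
0.600000: (-1.100000, -0.660000); f=(-2.487100, 1.265880) → (-1.846130, -0.280236)
(x(0.9), y(0.9)) ≈ (-1.8461, -0.2802)

-1.8461, -0.2802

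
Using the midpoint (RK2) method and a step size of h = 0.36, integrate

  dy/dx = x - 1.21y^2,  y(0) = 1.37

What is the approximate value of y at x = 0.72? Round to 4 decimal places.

Midpoint: k1 = f(x_n, y_n); k2 = f(x_n + h/2, y_n + (h/2)·k1); y_{n+1} = y_n + h·k2.
x=0.000000, y=1.370000:
  k1 = f(0.000000, 1.370000) = -2.271049
  k2 = f(0.180000, 0.961211) = -0.937952
  y ← 1.370000 + 0.36·(-0.937952) = 1.032337
x=0.360000, y=1.032337:
  k1 = f(0.360000, 1.032337) = -0.929522
  k2 = f(0.540000, 0.865023) = -0.365401
  y ← 1.032337 + 0.36·(-0.365401) = 0.900793
y(0.72) ≈ 0.9008

0.9008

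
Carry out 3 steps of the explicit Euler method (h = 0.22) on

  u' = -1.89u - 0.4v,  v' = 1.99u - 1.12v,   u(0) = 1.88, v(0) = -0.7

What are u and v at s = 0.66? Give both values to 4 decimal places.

0.3164, 0.8358

Euler on (u,v): u_{n+1} = u_n + h·u', v_{n+1} = v_n + h·v'.
0.000000: (1.880000, -0.700000); f=(-3.273200, 4.525200) → (1.159896, 0.295544)
0.220000: (1.159896, 0.295544); f=(-2.310421, 1.977184) → (0.651603, 0.730524)
0.440000: (0.651603, 0.730524); f=(-1.523740, 0.478503) → (0.316381, 0.835795)
(u(0.66), v(0.66)) ≈ (0.3164, 0.8358)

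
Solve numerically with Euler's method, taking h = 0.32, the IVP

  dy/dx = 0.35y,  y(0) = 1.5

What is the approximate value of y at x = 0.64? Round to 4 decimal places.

1.8548

Euler: y_{n+1} = y_n + h·f(x_n, y_n).
x=0.000000, y=1.500000: f=0.525000 → y ← 1.500000 + 0.32·0.525000 = 1.668000
x=0.320000, y=1.668000: f=0.583800 → y ← 1.668000 + 0.32·0.583800 = 1.854816
y(0.64) ≈ 1.8548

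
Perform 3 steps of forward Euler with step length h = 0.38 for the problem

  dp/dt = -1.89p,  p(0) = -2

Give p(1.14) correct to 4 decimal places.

-0.0448

Euler: p_{n+1} = p_n + h·f(t_n, p_n).
t=0.000000, p=-2.000000: f=3.780000 → p ← -2.000000 + 0.38·3.780000 = -0.563600
t=0.380000, p=-0.563600: f=1.065204 → p ← -0.563600 + 0.38·1.065204 = -0.158822
t=0.760000, p=-0.158822: f=0.300174 → p ← -0.158822 + 0.38·0.300174 = -0.044756
p(1.14) ≈ -0.0448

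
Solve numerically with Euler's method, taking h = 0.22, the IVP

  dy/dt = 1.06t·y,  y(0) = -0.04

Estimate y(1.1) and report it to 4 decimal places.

-0.0645

Euler: y_{n+1} = y_n + h·f(t_n, y_n).
t=0.000000, y=-0.040000: f=0.000000 → y ← -0.040000 + 0.22·0.000000 = -0.040000
t=0.220000, y=-0.040000: f=-0.009328 → y ← -0.040000 + 0.22·(-0.009328) = -0.042052
t=0.440000, y=-0.042052: f=-0.019613 → y ← -0.042052 + 0.22·(-0.019613) = -0.046367
t=0.660000, y=-0.046367: f=-0.032438 → y ← -0.046367 + 0.22·(-0.032438) = -0.053503
t=0.880000, y=-0.053503: f=-0.049908 → y ← -0.053503 + 0.22·(-0.049908) = -0.064483
y(1.1) ≈ -0.0645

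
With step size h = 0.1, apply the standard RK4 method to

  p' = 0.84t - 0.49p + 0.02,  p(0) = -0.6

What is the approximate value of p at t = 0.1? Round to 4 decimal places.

-0.5652

RK4: k1 = f(t_n, p_n); k2 = f(t_n + h/2, p_n + (h/2)·k1); k3 = f(t_n + h/2, p_n + (h/2)·k2); k4 = f(t_n + h, p_n + h·k3); p_{n+1} = p_n + (h/6)·(k1 + 2k2 + 2k3 + k4).
t=0.000000, p=-0.600000:
  k1 = f(0.000000, -0.600000) = 0.314000
  k2 = f(0.050000, -0.584300) = 0.348307
  k3 = f(0.050000, -0.582585) = 0.347466
  k4 = f(0.100000, -0.565253) = 0.380974
  p ← -0.600000 + (0.1/6)·(k1 + 2k2 + 2k3 + k4) = -0.565225
p(0.1) ≈ -0.5652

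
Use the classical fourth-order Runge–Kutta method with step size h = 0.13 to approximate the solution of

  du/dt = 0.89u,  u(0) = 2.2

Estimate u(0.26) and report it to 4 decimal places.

2.7728

RK4: k1 = f(t_n, u_n); k2 = f(t_n + h/2, u_n + (h/2)·k1); k3 = f(t_n + h/2, u_n + (h/2)·k2); k4 = f(t_n + h, u_n + h·k3); u_{n+1} = u_n + (h/6)·(k1 + 2k2 + 2k3 + k4).
t=0.000000, u=2.200000:
  k1 = f(0.000000, 2.200000) = 1.958000
  k2 = f(0.065000, 2.327270) = 2.071270
  k3 = f(0.065000, 2.334633) = 2.077823
  k4 = f(0.130000, 2.470117) = 2.198404
  u ← 2.200000 + (0.13/6)·(k1 + 2k2 + 2k3 + k4) = 2.469849
t=0.130000, u=2.469849:
  k1 = f(0.130000, 2.469849) = 2.198166
  k2 = f(0.195000, 2.612730) = 2.325330
  k3 = f(0.195000, 2.620996) = 2.332686
  k4 = f(0.260000, 2.773099) = 2.468058
  u ← 2.469849 + (0.13/6)·(k1 + 2k2 + 2k3 + k4) = 2.772798
u(0.26) ≈ 2.7728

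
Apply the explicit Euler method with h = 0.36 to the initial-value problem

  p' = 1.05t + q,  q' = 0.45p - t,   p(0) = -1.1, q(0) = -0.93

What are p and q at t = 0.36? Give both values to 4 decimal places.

-1.4348, -1.1082

Euler on (p,q): p_{n+1} = p_n + h·p', q_{n+1} = q_n + h·q'.
0.000000: (-1.100000, -0.930000); f=(-0.930000, -0.495000) → (-1.434800, -1.108200)
(p(0.36), q(0.36)) ≈ (-1.4348, -1.1082)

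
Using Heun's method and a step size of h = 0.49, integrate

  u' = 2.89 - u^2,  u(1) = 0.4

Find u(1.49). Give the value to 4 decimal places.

Heun: k1 = f(x_n, u_n); k2 = f(x_n + h, u_n + h·k1); u_{n+1} = u_n + (h/2)·(k1 + k2).
x=1.000000, u=0.400000:
  k1 = f(1.000000, 0.400000) = 2.730000
  k2 = f(1.490000, 1.737700) = -0.129601
  u ← 0.400000 + (0.49/2)·(2.730000 + (-0.129601)) = 1.037098
u(1.49) ≈ 1.0371

1.0371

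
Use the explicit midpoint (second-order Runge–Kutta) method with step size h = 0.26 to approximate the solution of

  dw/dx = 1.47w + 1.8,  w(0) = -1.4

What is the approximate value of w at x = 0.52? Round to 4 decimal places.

-1.5962

Midpoint: k1 = f(x_n, w_n); k2 = f(x_n + h/2, w_n + (h/2)·k1); w_{n+1} = w_n + h·k2.
x=0.000000, w=-1.400000:
  k1 = f(0.000000, -1.400000) = -0.258000
  k2 = f(0.130000, -1.433540) = -0.307304
  w ← -1.400000 + 0.26·(-0.307304) = -1.479899
x=0.260000, w=-1.479899:
  k1 = f(0.260000, -1.479899) = -0.375452
  k2 = f(0.390000, -1.528708) = -0.447200
  w ← -1.479899 + 0.26·(-0.447200) = -1.596171
w(0.52) ≈ -1.5962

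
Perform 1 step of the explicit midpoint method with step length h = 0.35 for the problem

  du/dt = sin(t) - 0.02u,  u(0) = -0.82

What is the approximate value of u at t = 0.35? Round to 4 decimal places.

-0.7533

Midpoint: k1 = f(t_n, u_n); k2 = f(t_n + h/2, u_n + (h/2)·k1); u_{n+1} = u_n + h·k2.
t=0.000000, u=-0.820000:
  k1 = f(0.000000, -0.820000) = 0.016400
  k2 = f(0.175000, -0.817130) = 0.190451
  u ← -0.820000 + 0.35·0.190451 = -0.753342
u(0.35) ≈ -0.7533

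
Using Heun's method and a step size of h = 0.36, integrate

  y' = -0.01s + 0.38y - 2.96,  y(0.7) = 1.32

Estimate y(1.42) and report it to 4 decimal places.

Heun: k1 = f(s_n, y_n); k2 = f(s_n + h, y_n + h·k1); y_{n+1} = y_n + (h/2)·(k1 + k2).
s=0.700000, y=1.320000:
  k1 = f(0.700000, 1.320000) = -2.465400
  k2 = f(1.060000, 0.432456) = -2.806267
  y ← 1.320000 + (0.36/2)·(-2.465400 + (-2.806267)) = 0.371100
s=1.060000, y=0.371100:
  k1 = f(1.060000, 0.371100) = -2.829582
  k2 = f(1.420000, -0.647550) = -3.220269
  y ← 0.371100 + (0.36/2)·(-2.829582 + (-3.220269)) = -0.717873
y(1.42) ≈ -0.7179

-0.7179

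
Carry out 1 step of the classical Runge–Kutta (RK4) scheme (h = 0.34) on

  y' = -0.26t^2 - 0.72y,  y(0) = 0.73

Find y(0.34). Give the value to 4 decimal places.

0.5683

RK4: k1 = f(t_n, y_n); k2 = f(t_n + h/2, y_n + (h/2)·k1); k3 = f(t_n + h/2, y_n + (h/2)·k2); k4 = f(t_n + h, y_n + h·k3); y_{n+1} = y_n + (h/6)·(k1 + 2k2 + 2k3 + k4).
t=0.000000, y=0.730000:
  k1 = f(0.000000, 0.730000) = -0.525600
  k2 = f(0.170000, 0.640648) = -0.468781
  k3 = f(0.170000, 0.650307) = -0.475735
  k4 = f(0.340000, 0.568250) = -0.439196
  y ← 0.730000 + (0.34/6)·(k1 + 2k2 + 2k3 + k4) = 0.568283
y(0.34) ≈ 0.5683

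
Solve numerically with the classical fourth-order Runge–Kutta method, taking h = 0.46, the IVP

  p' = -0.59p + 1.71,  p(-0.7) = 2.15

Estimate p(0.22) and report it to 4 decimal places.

RK4: k1 = f(s_n, p_n); k2 = f(s_n + h/2, p_n + (h/2)·k1); k3 = f(s_n + h/2, p_n + (h/2)·k2); k4 = f(s_n + h, p_n + h·k3); p_{n+1} = p_n + (h/6)·(k1 + 2k2 + 2k3 + k4).
s=-0.700000, p=2.150000:
  k1 = f(-0.700000, 2.150000) = 0.441500
  k2 = f(-0.470000, 2.251545) = 0.381588
  k3 = f(-0.470000, 2.237765) = 0.389718
  k4 = f(-0.240000, 2.329270) = 0.335730
  p ← 2.150000 + (0.46/6)·(k1 + 2k2 + 2k3 + k4) = 2.327855
s=-0.240000, p=2.327855:
  k1 = f(-0.240000, 2.327855) = 0.336566
  k2 = f(-0.010000, 2.405265) = 0.290894
  k3 = f(-0.010000, 2.394760) = 0.297091
  k4 = f(0.220000, 2.464517) = 0.255935
  p ← 2.327855 + (0.46/6)·(k1 + 2k2 + 2k3 + k4) = 2.463438
p(0.22) ≈ 2.4634

2.4634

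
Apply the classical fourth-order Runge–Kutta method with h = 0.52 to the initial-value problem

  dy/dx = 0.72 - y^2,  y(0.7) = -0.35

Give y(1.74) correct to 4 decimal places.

RK4: k1 = f(x_n, y_n); k2 = f(x_n + h/2, y_n + (h/2)·k1); k3 = f(x_n + h/2, y_n + (h/2)·k2); k4 = f(x_n + h, y_n + h·k3); y_{n+1} = y_n + (h/6)·(k1 + 2k2 + 2k3 + k4).
x=0.700000, y=-0.350000:
  k1 = f(0.700000, -0.350000) = 0.597500
  k2 = f(0.960000, -0.194650) = 0.682111
  k3 = f(0.960000, -0.172651) = 0.690192
  k4 = f(1.220000, 0.008900) = 0.719921
  y ← -0.350000 + (0.52/6)·(k1 + 2k2 + 2k3 + k4) = 0.002042
x=1.220000, y=0.002042:
  k1 = f(1.220000, 0.002042) = 0.719996
  k2 = f(1.480000, 0.189241) = 0.684188
  k3 = f(1.480000, 0.179931) = 0.687625
  k4 = f(1.740000, 0.359607) = 0.590683
  y ← 0.002042 + (0.52/6)·(k1 + 2k2 + 2k3 + k4) = 0.353415
y(1.74) ≈ 0.3534

0.3534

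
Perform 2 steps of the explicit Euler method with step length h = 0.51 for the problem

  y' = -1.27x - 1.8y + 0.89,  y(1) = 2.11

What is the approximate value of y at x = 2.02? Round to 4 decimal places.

-0.5258

Euler: y_{n+1} = y_n + h·f(x_n, y_n).
x=1.000000, y=2.110000: f=-4.178000 → y ← 2.110000 + 0.51·(-4.178000) = -0.020780
x=1.510000, y=-0.020780: f=-0.990296 → y ← -0.020780 + 0.51·(-0.990296) = -0.525831
y(2.02) ≈ -0.5258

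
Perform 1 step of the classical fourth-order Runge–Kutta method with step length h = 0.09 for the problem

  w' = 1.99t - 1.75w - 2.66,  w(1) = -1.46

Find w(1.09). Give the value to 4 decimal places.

-1.2954

RK4: k1 = f(t_n, w_n); k2 = f(t_n + h/2, w_n + (h/2)·k1); k3 = f(t_n + h/2, w_n + (h/2)·k2); k4 = f(t_n + h, w_n + h·k3); w_{n+1} = w_n + (h/6)·(k1 + 2k2 + 2k3 + k4).
t=1.000000, w=-1.460000:
  k1 = f(1.000000, -1.460000) = 1.885000
  k2 = f(1.045000, -1.375175) = 1.826106
  k3 = f(1.045000, -1.377825) = 1.830744
  k4 = f(1.090000, -1.295233) = 1.775758
  w ← -1.460000 + (0.09/6)·(k1 + 2k2 + 2k3 + k4) = -1.295383
w(1.09) ≈ -1.2954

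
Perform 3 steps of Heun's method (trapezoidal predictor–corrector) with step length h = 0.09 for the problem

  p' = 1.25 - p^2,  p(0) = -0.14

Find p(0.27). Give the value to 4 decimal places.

0.1942

Heun: k1 = f(x_n, p_n); k2 = f(x_n + h, p_n + h·k1); p_{n+1} = p_n + (h/2)·(k1 + k2).
x=0.000000, p=-0.140000:
  k1 = f(0.000000, -0.140000) = 1.230400
  k2 = f(0.090000, -0.029264) = 1.249144
  p ← -0.140000 + (0.09/2)·(1.230400 + 1.249144) = -0.028421
x=0.090000, p=-0.028421:
  k1 = f(0.090000, -0.028421) = 1.249192
  k2 = f(0.180000, 0.084007) = 1.242943
  p ← -0.028421 + (0.09/2)·(1.249192 + 1.242943) = 0.083726
x=0.180000, p=0.083726:
  k1 = f(0.180000, 0.083726) = 1.242990
  k2 = f(0.270000, 0.195595) = 1.211743
  p ← 0.083726 + (0.09/2)·(1.242990 + 1.211743) = 0.194189
p(0.27) ≈ 0.1942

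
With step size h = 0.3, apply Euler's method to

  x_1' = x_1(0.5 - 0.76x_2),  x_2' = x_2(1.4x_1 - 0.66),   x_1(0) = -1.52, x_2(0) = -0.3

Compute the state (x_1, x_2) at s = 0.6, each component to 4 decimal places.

Euler on (x_1,x_2): x_1_{n+1} = x_1_n + h·x_1', x_2_{n+1} = x_2_n + h·x_2'.
0.000000: (-1.520000, -0.300000); f=(-1.106560, 0.836400) → (-1.851968, -0.049080)
0.300000: (-1.851968, -0.049080); f=(-0.995064, 0.159645) → (-2.150487, -0.001186)
(x_1(0.6), x_2(0.6)) ≈ (-2.1505, -0.0012)

-2.1505, -0.0012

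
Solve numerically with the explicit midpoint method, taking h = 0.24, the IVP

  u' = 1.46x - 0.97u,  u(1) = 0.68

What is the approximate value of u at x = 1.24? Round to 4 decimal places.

Midpoint: k1 = f(x_n, u_n); k2 = f(x_n + h/2, u_n + (h/2)·k1); u_{n+1} = u_n + h·k2.
x=1.000000, u=0.680000:
  k1 = f(1.000000, 0.680000) = 0.800400
  k2 = f(1.120000, 0.776048) = 0.882433
  u ← 0.680000 + 0.24·0.882433 = 0.891784
u(1.24) ≈ 0.8918

0.8918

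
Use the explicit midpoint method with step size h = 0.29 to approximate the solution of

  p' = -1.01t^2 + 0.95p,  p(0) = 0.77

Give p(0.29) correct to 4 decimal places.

Midpoint: k1 = f(t_n, p_n); k2 = f(t_n + h/2, p_n + (h/2)·k1); p_{n+1} = p_n + h·k2.
t=0.000000, p=0.770000:
  k1 = f(0.000000, 0.770000) = 0.731500
  k2 = f(0.145000, 0.876067) = 0.811029
  p ← 0.770000 + 0.29·0.811029 = 1.005198
p(0.29) ≈ 1.0052

1.0052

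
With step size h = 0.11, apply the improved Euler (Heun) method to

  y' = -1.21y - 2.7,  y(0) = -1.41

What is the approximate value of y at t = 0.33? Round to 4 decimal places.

-1.6797

Heun: k1 = f(t_n, y_n); k2 = f(t_n + h, y_n + h·k1); y_{n+1} = y_n + (h/2)·(k1 + k2).
t=0.000000, y=-1.410000:
  k1 = f(0.000000, -1.410000) = -0.993900
  k2 = f(0.110000, -1.519329) = -0.861612
  y ← -1.410000 + (0.11/2)·(-0.993900 + (-0.861612)) = -1.512053
t=0.110000, y=-1.512053:
  k1 = f(0.110000, -1.512053) = -0.870416
  k2 = f(0.220000, -1.607799) = -0.754563
  y ← -1.512053 + (0.11/2)·(-0.870416 + (-0.754563)) = -1.601427
t=0.220000, y=-1.601427:
  k1 = f(0.220000, -1.601427) = -0.762273
  k2 = f(0.330000, -1.685277) = -0.660815
  y ← -1.601427 + (0.11/2)·(-0.762273 + (-0.660815)) = -1.679697
y(0.33) ≈ -1.6797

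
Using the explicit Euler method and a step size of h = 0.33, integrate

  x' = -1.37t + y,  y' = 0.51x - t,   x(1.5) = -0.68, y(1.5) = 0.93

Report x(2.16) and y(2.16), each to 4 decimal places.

Euler on (x,y): x_{n+1} = x_n + h·x', y_{n+1} = y_n + h·y'.
1.500000: (-0.680000, 0.930000); f=(-1.125000, -1.846800) → (-1.051250, 0.320556)
1.830000: (-1.051250, 0.320556); f=(-2.186544, -2.366138) → (-1.772810, -0.460269)
(x(2.16), y(2.16)) ≈ (-1.7728, -0.4603)

-1.7728, -0.4603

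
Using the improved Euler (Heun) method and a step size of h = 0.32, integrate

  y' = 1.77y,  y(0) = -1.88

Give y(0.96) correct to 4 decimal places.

Heun: k1 = f(x_n, y_n); k2 = f(x_n + h, y_n + h·k1); y_{n+1} = y_n + (h/2)·(k1 + k2).
x=0.000000, y=-1.880000:
  k1 = f(0.000000, -1.880000) = -3.327600
  k2 = f(0.320000, -2.944832) = -5.212353
  y ← -1.880000 + (0.32/2)·(-3.327600 + (-5.212353)) = -3.246392
x=0.320000, y=-3.246392:
  k1 = f(0.320000, -3.246392) = -5.746115
  k2 = f(0.640000, -5.085149) = -9.000714
  y ← -3.246392 + (0.32/2)·(-5.746115 + (-9.000714)) = -5.605885
x=0.640000, y=-5.605885:
  k1 = f(0.640000, -5.605885) = -9.922416
  k2 = f(0.960000, -8.781058) = -15.542473
  y ← -5.605885 + (0.32/2)·(-9.922416 + (-15.542473)) = -9.680267
y(0.96) ≈ -9.6803

-9.6803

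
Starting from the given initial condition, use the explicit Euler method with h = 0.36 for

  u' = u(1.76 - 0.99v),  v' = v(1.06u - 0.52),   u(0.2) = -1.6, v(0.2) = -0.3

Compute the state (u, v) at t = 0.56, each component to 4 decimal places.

-2.7848, -0.0607

Euler on (u,v): u_{n+1} = u_n + h·u', v_{n+1} = v_n + h·v'.
0.200000: (-1.600000, -0.300000); f=(-3.291200, 0.664800) → (-2.784832, -0.060672)
(u(0.56), v(0.56)) ≈ (-2.7848, -0.0607)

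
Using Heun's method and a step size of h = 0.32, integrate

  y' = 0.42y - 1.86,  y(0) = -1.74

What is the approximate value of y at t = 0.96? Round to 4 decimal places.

Heun: k1 = f(t_n, y_n); k2 = f(t_n + h, y_n + h·k1); y_{n+1} = y_n + (h/2)·(k1 + k2).
t=0.000000, y=-1.740000:
  k1 = f(0.000000, -1.740000) = -2.590800
  k2 = f(0.320000, -2.569056) = -2.939004
  y ← -1.740000 + (0.32/2)·(-2.590800 + (-2.939004)) = -2.624769
t=0.320000, y=-2.624769:
  k1 = f(0.320000, -2.624769) = -2.962403
  k2 = f(0.640000, -3.572737) = -3.360550
  y ← -2.624769 + (0.32/2)·(-2.962403 + (-3.360550)) = -3.636441
t=0.640000, y=-3.636441:
  k1 = f(0.640000, -3.636441) = -3.387305
  k2 = f(0.960000, -4.720379) = -3.842559
  y ← -3.636441 + (0.32/2)·(-3.387305 + (-3.842559)) = -4.793219
y(0.96) ≈ -4.7932

-4.7932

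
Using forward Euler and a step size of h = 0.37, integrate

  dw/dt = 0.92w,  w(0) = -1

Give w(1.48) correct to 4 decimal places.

Euler: w_{n+1} = w_n + h·f(t_n, w_n).
t=0.000000, w=-1.000000: f=-0.920000 → w ← -1.000000 + 0.37·(-0.920000) = -1.340400
t=0.370000, w=-1.340400: f=-1.233168 → w ← -1.340400 + 0.37·(-1.233168) = -1.796672
t=0.740000, w=-1.796672: f=-1.652938 → w ← -1.796672 + 0.37·(-1.652938) = -2.408259
t=1.110000, w=-2.408259: f=-2.215599 → w ← -2.408259 + 0.37·(-2.215599) = -3.228031
w(1.48) ≈ -3.2280

-3.2280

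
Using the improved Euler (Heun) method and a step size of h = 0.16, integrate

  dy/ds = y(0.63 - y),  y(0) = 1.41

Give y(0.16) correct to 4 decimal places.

Heun: k1 = f(s_n, y_n); k2 = f(s_n + h, y_n + h·k1); y_{n+1} = y_n + (h/2)·(k1 + k2).
s=0.000000, y=1.410000:
  k1 = f(0.000000, 1.410000) = -1.099800
  k2 = f(0.160000, 1.234032) = -0.745395
  y ← 1.410000 + (0.16/2)·(-1.099800 + (-0.745395)) = 1.262384
y(0.16) ≈ 1.2624

1.2624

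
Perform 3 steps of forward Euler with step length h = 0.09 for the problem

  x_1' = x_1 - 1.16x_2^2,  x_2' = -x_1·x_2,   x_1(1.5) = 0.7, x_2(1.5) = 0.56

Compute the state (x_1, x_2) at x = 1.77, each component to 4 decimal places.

0.8112, 0.4564

Euler on (x_1,x_2): x_1_{n+1} = x_1_n + h·x_1', x_2_{n+1} = x_2_n + h·x_2'.
1.500000: (0.700000, 0.560000); f=(0.336224, -0.392000) → (0.730260, 0.524720)
1.590000: (0.730260, 0.524720); f=(0.410876, -0.383182) → (0.767239, 0.490234)
1.680000: (0.767239, 0.490234); f=(0.488457, -0.376126) → (0.811200, 0.456382)
(x_1(1.77), x_2(1.77)) ≈ (0.8112, 0.4564)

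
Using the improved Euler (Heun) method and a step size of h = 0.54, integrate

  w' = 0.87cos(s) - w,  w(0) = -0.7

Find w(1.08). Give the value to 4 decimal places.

0.1340

Heun: k1 = f(s_n, w_n); k2 = f(s_n + h, w_n + h·k1); w_{n+1} = w_n + (h/2)·(k1 + k2).
s=0.000000, w=-0.700000:
  k1 = f(0.000000, -0.700000) = 1.570000
  k2 = f(0.540000, 0.147800) = 0.598407
  w ← -0.700000 + (0.54/2)·(1.570000 + 0.598407) = -0.114530
s=0.540000, w=-0.114530:
  k1 = f(0.540000, -0.114530) = 0.860737
  k2 = f(1.080000, 0.350268) = 0.059788
  w ← -0.114530 + (0.54/2)·(0.860737 + 0.059788) = 0.134011
w(1.08) ≈ 0.1340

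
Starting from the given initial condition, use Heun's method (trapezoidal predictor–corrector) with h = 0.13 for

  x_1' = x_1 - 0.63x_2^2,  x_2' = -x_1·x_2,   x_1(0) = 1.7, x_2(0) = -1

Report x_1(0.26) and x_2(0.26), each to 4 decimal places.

2.0781, -0.6193

Heun on (x_1,x_2): k1 = f(x_n, state_n); k2 = f(x_n + h, state_n + h·k1); state_{n+1} = state_n + (h/2)·(k1 + k2).
0.000000: (1.700000, -1.000000)
  k1 = (1.070000, 1.700000)
  predictor → (1.839100, -0.779000)
  k2 = (1.456790, 1.432659)
  → (1.864241, -0.796377)
0.130000: (1.864241, -0.796377)
  k1 = (1.464685, 1.484639)
  predictor → (2.054650, -0.603374)
  k2 = (1.825292, 1.239723)
  → (2.078090, -0.619294)
(x_1(0.26), x_2(0.26)) ≈ (2.0781, -0.6193)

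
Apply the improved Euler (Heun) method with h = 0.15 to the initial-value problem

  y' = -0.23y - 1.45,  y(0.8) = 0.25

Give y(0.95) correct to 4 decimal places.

0.0278

Heun: k1 = f(t_n, y_n); k2 = f(t_n + h, y_n + h·k1); y_{n+1} = y_n + (h/2)·(k1 + k2).
t=0.800000, y=0.250000:
  k1 = f(0.800000, 0.250000) = -1.507500
  k2 = f(0.950000, 0.023875) = -1.455491
  y ← 0.250000 + (0.15/2)·(-1.507500 + (-1.455491)) = 0.027776
y(0.95) ≈ 0.0278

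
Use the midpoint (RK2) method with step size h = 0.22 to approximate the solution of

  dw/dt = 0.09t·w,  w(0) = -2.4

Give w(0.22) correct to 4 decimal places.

-2.4052

Midpoint: k1 = f(t_n, w_n); k2 = f(t_n + h/2, w_n + (h/2)·k1); w_{n+1} = w_n + h·k2.
t=0.000000, w=-2.400000:
  k1 = f(0.000000, -2.400000) = 0.000000
  k2 = f(0.110000, -2.400000) = -0.023760
  w ← -2.400000 + 0.22·(-0.023760) = -2.405227
w(0.22) ≈ -2.4052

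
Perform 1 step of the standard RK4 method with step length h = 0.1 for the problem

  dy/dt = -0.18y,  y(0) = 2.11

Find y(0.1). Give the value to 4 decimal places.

2.0724

RK4: k1 = f(t_n, y_n); k2 = f(t_n + h/2, y_n + (h/2)·k1); k3 = f(t_n + h/2, y_n + (h/2)·k2); k4 = f(t_n + h, y_n + h·k3); y_{n+1} = y_n + (h/6)·(k1 + 2k2 + 2k3 + k4).
t=0.000000, y=2.110000:
  k1 = f(0.000000, 2.110000) = -0.379800
  k2 = f(0.050000, 2.091010) = -0.376382
  k3 = f(0.050000, 2.091181) = -0.376413
  k4 = f(0.100000, 2.072359) = -0.373025
  y ← 2.110000 + (0.1/6)·(k1 + 2k2 + 2k3 + k4) = 2.072360
y(0.1) ≈ 2.0724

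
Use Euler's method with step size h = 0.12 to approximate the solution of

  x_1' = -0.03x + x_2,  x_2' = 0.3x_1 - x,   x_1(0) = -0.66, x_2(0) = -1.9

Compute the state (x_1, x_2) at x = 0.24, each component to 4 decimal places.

Euler on (x_1,x_2): x_1_{n+1} = x_1_n + h·x_1', x_2_{n+1} = x_2_n + h·x_2'.
0.000000: (-0.660000, -1.900000); f=(-1.900000, -0.198000) → (-0.888000, -1.923760)
0.120000: (-0.888000, -1.923760); f=(-1.927360, -0.386400) → (-1.119283, -1.970128)
(x_1(0.24), x_2(0.24)) ≈ (-1.1193, -1.9701)

-1.1193, -1.9701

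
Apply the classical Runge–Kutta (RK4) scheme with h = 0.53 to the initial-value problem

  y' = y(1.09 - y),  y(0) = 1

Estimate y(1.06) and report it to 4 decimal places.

1.0599

RK4: k1 = f(t_n, y_n); k2 = f(t_n + h/2, y_n + (h/2)·k1); k3 = f(t_n + h/2, y_n + (h/2)·k2); k4 = f(t_n + h, y_n + h·k3); y_{n+1} = y_n + (h/6)·(k1 + 2k2 + 2k3 + k4).
t=0.000000, y=1.000000:
  k1 = f(0.000000, 1.000000) = 0.090000
  k2 = f(0.265000, 1.023850) = 0.067728
  k3 = f(0.265000, 1.017948) = 0.073345
  k4 = f(0.530000, 1.038873) = 0.053114
  y ← 1.000000 + (0.53/6)·(k1 + 2k2 + 2k3 + k4) = 1.037565
t=0.530000, y=1.037565:
  k1 = f(0.530000, 1.037565) = 0.054405
  k2 = f(0.795000, 1.051982) = 0.039994
  k3 = f(0.795000, 1.048163) = 0.043852
  k4 = f(1.060000, 1.060806) = 0.030969
  y ← 1.037565 + (0.53/6)·(k1 + 2k2 + 2k3 + k4) = 1.059919
y(1.06) ≈ 1.0599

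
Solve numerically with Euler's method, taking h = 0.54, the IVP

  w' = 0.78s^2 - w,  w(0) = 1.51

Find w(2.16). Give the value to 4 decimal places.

1.4250

Euler: w_{n+1} = w_n + h·f(s_n, w_n).
s=0.000000, w=1.510000: f=-1.510000 → w ← 1.510000 + 0.54·(-1.510000) = 0.694600
s=0.540000, w=0.694600: f=-0.467152 → w ← 0.694600 + 0.54·(-0.467152) = 0.442338
s=1.080000, w=0.442338: f=0.467454 → w ← 0.442338 + 0.54·0.467454 = 0.694763
s=1.620000, w=0.694763: f=1.352269 → w ← 0.694763 + 0.54·1.352269 = 1.424988
w(2.16) ≈ 1.4250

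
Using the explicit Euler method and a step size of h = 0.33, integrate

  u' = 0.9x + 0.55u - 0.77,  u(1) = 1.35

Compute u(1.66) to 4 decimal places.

Euler: u_{n+1} = u_n + h·f(x_n, u_n).
x=1.000000, u=1.350000: f=0.872500 → u ← 1.350000 + 0.33·0.872500 = 1.637925
x=1.330000, u=1.637925: f=1.327859 → u ← 1.637925 + 0.33·1.327859 = 2.076118
u(1.66) ≈ 2.0761

2.0761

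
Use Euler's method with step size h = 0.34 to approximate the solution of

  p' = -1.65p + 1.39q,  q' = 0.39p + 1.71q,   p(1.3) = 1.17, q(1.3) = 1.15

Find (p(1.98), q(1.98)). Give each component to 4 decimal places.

1.3969, 3.2615

Euler on (p,q): p_{n+1} = p_n + h·p', q_{n+1} = q_n + h·q'.
1.300000: (1.170000, 1.150000); f=(-0.332000, 2.422800) → (1.057120, 1.973752)
1.640000: (1.057120, 1.973752); f=(0.999267, 3.787393) → (1.396871, 3.261466)
(p(1.98), q(1.98)) ≈ (1.3969, 3.2615)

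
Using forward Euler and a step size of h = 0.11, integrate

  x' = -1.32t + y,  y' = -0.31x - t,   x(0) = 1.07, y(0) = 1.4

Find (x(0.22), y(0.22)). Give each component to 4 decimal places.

1.3580, 1.3097

Euler on (x,y): x_{n+1} = x_n + h·x', y_{n+1} = y_n + h·y'.
0.000000: (1.070000, 1.400000); f=(1.400000, -0.331700) → (1.224000, 1.363513)
0.110000: (1.224000, 1.363513); f=(1.218313, -0.489440) → (1.358014, 1.309675)
(x(0.22), y(0.22)) ≈ (1.3580, 1.3097)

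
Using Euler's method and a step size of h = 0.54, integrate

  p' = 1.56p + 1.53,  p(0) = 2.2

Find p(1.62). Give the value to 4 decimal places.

Euler: p_{n+1} = p_n + h·f(s_n, p_n).
s=0.000000, p=2.200000: f=4.962000 → p ← 2.200000 + 0.54·4.962000 = 4.879480
s=0.540000, p=4.879480: f=9.141989 → p ← 4.879480 + 0.54·9.141989 = 9.816154
s=1.080000, p=9.816154: f=16.843200 → p ← 9.816154 + 0.54·16.843200 = 18.911482
p(1.62) ≈ 18.9115

18.9115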